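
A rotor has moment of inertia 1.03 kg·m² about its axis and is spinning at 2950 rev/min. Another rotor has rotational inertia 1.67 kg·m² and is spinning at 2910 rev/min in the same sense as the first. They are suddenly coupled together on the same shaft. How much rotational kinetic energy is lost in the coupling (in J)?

ΔKE lost ≈ 5.59 J

No external torque acts about the common axis, so total angular momentum is conserved.
Taking A's sense as positive: L = (1.030)(2950) + (1.670)(2910) = 7898 kg·m²·rpm.
Combined I = 1.030 + 1.670 = 2.700 kg·m².
ω_f = L / I = 7898 / 2.700 = 2925 rpm.
KE_i = ½ΣIω² = 1.267e+05 J; KE_f = ½(2.700)(306.3)² = 1.267e+05 J.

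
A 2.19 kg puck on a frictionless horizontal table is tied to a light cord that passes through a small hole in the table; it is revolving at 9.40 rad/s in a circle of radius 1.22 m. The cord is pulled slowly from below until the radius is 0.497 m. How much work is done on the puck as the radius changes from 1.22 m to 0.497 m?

The constraining force is radial, so m r² ω about the center is conserved.
ω₂ = ω₁ (r₁/r₂)² = (9.40)(1.22/0.497)² = 56.64 rad/s.
W = ΔKE = ½m(v₂² − v₁²) = 723.7 J.

W ≈ 724 J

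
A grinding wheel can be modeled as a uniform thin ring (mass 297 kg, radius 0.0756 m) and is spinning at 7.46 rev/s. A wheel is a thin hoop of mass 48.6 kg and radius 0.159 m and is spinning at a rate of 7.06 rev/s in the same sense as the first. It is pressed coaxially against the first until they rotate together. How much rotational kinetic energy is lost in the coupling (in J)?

ΔKE lost ≈ 2.25 J

The coupling torques are internal; angular momentum about the shared axis is conserved.
Moments of inertia: I_A = (297)(0.0756)² = 1.697 kg·m²; I_B = (48.6)(0.159)² = 1.229 kg·m².
Taking A's sense as positive: L = (1.697)(7.46) + (1.229)(7.06) = 21.34 kg·m²·rev/s.
Combined I = 1.697 + 1.229 = 2.926 kg·m².
ω_f = L / I = 21.34 / 2.926 = 7.292 rev/s.
KE_i = ½ΣIω² = 3074 J; KE_f = ½(2.926)(45.82)² = 3071 J.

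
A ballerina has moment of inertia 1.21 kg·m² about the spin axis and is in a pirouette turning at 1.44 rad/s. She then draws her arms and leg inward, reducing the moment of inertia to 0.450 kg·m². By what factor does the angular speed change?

No external torque acts about the spin axis, so angular momentum is conserved.
ω₂/ω₁ = I₁/I₂ = 1.210 / 0.4500 = 2.689.

ω₂/ω₁ ≈ 2.69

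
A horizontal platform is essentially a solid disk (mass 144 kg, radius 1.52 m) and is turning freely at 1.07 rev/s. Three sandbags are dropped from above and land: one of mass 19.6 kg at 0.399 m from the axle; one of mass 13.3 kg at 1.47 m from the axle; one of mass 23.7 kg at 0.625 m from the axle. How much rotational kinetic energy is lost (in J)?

No external torque acts about the axle; L_before = L_after.
I_p = ½(144)(1.52)² = 166.3 kg·m².
Added inertia Σmr² = (19.6)(0.399)² + (13.3)(1.47)² + (23.7)(0.625)² = 41.12 kg·m²; I_f = 166.3 + 41.12 = 207.5 kg·m².
ω_f = I_p ω_i / I_f = (166.3)(1.07) / 207.5 = 0.8579 rev/s.
KE_i = ½(166.3)(6.723 rad/s)² = 3759 J; KE_f = ½(207.5)(5.391)² = 3014 J.

energy lost ≈ 745 J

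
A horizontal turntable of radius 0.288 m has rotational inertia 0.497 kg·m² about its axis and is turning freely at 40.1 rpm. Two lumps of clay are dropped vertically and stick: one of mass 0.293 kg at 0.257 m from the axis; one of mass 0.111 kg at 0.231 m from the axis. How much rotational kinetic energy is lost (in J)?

energy lost ≈ 0.212 J

No external torque acts about the axis; L_before = L_after.
Added inertia Σmr² = (0.293)(0.257)² + (0.111)(0.231)² = 0.02528 kg·m²; I_f = 0.4970 + 0.02528 = 0.5223 kg·m².
ω_f = I_p ω_i / I_f = (0.4970)(40.1) / 0.5223 = 38.16 rpm.
KE_i = ½(0.4970)(4.199 rad/s)² = 4.382 J; KE_f = ½(0.5223)(3.996)² = 4.170 J.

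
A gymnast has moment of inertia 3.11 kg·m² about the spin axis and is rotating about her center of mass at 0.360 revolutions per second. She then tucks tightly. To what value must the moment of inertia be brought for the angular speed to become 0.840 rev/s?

No external torque acts about the spin axis, so angular momentum is conserved.
I₂ = I₁ω₁ / ω₂ = (3.11)(0.360) / (0.840) = 1.333 kg·m².

I₂ ≈ 1.33 kg·m²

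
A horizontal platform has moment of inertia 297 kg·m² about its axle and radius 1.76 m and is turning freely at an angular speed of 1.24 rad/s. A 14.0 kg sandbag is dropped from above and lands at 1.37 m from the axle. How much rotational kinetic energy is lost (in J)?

energy lost ≈ 18.6 J

The added mass arrives with no angular momentum about the axle, and any external torque about the axle is negligible, so the system's angular momentum is conserved.
Added inertia Σmr² = (14.0)(1.37)² = 26.28 kg·m²; I_f = 297.0 + 26.28 = 323.3 kg·m².
ω_f = I_p ω_i / I_f = (297.0)(1.24) / 323.3 = 1.139 rad/s.
KE_i = ½(297.0)(1.240 rad/s)² = 228.3 J; KE_f = ½(323.3)(1.139)² = 209.8 J.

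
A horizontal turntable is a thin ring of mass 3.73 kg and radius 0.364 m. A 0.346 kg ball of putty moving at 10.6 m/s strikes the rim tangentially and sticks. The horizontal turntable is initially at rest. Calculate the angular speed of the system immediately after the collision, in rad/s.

|ω_f| ≈ 2.47 rad/s

About the axle the impulsive forces during the collision are internal, so angular momentum about that axis is conserved.
I_p = (3.73)(0.364)² = 0.4942 kg·m². Taking the sense of the ball of putty's angular momentum as positive, L_{ball} = m v R = (0.346)(10.6)(0.364) = 1.335 kg·m²/s.
L_i = 0 + 1.335 = 1.335 kg·m²/s.
After sticking, I_f = I_p + m R² = 0.4942 + (0.346)(0.364)² = 0.5401 kg·m².
ω_f = L_i / I_f = 1.335 / 0.5401 = 2.472 rad/s.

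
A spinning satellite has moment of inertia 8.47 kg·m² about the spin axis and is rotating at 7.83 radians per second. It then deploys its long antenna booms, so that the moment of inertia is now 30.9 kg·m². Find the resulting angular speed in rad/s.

ω₂ ≈ 2.15 rad/s

Angular momentum about the spin axis is conserved since the torque about it is zero.
ω₂ = I₁ω₁ / I₂ = (8.470)(7.83 rad/s) / (30.90) = 2.146 rad/s.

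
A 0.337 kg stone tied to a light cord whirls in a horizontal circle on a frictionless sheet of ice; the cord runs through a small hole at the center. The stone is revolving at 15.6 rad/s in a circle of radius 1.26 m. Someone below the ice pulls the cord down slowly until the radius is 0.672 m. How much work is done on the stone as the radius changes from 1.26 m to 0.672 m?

The constraining force is radial, so m r² ω about the center is conserved.
ω₂ = ω₁ (r₁/r₂)² = (15.6)(1.26/0.672)² = 54.84 rad/s.
W = ΔKE = ½m(v₂² − v₁²) = 163.8 J.

W ≈ 164 J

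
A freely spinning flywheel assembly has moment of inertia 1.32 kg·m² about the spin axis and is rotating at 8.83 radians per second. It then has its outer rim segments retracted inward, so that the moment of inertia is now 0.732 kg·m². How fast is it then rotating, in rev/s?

ω₂ ≈ 2.53 rev/s

No external torque acts about the spin axis, so angular momentum is conserved.
ω₂ = I₁ω₁ / I₂ = (1.320)(8.83 rad/s) / (0.7320) = 15.92 rad/s = 2.534 rev/s.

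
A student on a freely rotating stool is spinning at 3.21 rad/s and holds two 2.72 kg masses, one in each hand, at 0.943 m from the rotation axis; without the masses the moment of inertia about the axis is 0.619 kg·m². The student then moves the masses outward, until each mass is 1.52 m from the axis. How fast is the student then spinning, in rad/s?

Angular momentum about the spin axis is conserved since the torque about it is zero.
I₁ = 0.619 + 2(2.72)(0.943)² = 5.457 kg·m²; I₂ = 0.619 + 2(2.72)(1.52)² = 13.19 kg·m².
ω₂ = I₁ω₁ / I₂ = (5.457)(3.21 rad/s) / (13.19) = 1.328 rad/s.

ω₂ ≈ 1.33 rad/s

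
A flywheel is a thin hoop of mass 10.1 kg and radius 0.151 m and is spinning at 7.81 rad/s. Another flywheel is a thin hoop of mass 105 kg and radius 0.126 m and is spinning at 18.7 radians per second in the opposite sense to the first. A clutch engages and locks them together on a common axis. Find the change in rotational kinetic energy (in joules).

No external torque acts about the common axis, so total angular momentum is conserved.
Moments of inertia: I_A = (10.1)(0.151)² = 0.2303 kg·m²; I_B = (105)(0.126)² = 1.667 kg·m².
Taking A's sense as positive: L = (0.2303)(7.81) − (1.667)(18.7) = -29.37 kg·m²·rad/s.
Combined I = 0.2303 + 1.667 = 1.897 kg·m².
ω_f = L / I = -29.37 / 1.897 = -15.48 rad/s.
KE_i = ½ΣIω² = 298.5 J; KE_f = ½(1.897)(15.48)² = 227.4 J.

ΔKE ≈ -71.1 J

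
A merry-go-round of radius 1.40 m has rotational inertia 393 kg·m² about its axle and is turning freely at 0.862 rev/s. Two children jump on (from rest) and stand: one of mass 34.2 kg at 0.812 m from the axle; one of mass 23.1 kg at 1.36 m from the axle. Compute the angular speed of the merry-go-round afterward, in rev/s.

The added mass arrives with no angular momentum about the axle, and any external torque about the axle is negligible, so the system's angular momentum is conserved.
Added inertia Σmr² = (34.2)(0.812)² + (23.1)(1.36)² = 65.28 kg·m²; I_f = 393.0 + 65.28 = 458.3 kg·m².
ω_f = I_p ω_i / I_f = (393.0)(0.862) / 458.3 = 0.7392 rev/s.

ω_f ≈ 0.739 rev/s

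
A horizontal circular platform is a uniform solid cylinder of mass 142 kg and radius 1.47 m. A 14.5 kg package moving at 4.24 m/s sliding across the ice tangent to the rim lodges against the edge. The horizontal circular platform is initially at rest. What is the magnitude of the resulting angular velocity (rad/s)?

|ω_f| ≈ 0.489 rad/s

About the central axle the impulsive forces during the collision are internal, so angular momentum about that axis is conserved.
I_p = ½(142)(1.47)² = 153.4 kg·m². Taking the sense of the package's angular momentum as positive, L_{package} = m v R = (14.5)(4.24)(1.47) = 90.38 kg·m²/s.
L_i = 0 + 90.38 = 90.38 kg·m²/s.
After sticking, I_f = I_p + m R² = 153.4 + (14.5)(1.47)² = 184.8 kg·m².
ω_f = L_i / I_f = 90.38 / 184.8 = 0.4892 rad/s.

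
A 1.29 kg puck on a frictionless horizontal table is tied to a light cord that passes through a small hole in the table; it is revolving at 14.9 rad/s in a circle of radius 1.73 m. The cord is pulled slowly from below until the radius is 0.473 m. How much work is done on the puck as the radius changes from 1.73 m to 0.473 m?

W ≈ 5300 J

No torque about the axis ⇒ m r₁² ω₁ = m r₂² ω₂.
ω₂ = ω₁ (r₁/r₂)² = (14.9)(1.73/0.473)² = 199.3 rad/s.
W = ΔKE = ½m(v₂² − v₁²) = 5305 J.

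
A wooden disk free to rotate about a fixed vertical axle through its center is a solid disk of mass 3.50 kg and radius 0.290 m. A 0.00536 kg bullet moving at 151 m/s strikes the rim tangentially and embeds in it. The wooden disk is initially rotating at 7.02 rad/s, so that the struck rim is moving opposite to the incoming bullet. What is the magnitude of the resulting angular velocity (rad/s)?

About the axle the impulsive forces during the collision are internal, so angular momentum about that axis is conserved.
I_p = ½(3.50)(0.290)² = 0.1472 kg·m². Taking the sense of the bullet's angular momentum as positive, L_{bullet} = m v R = (0.00536)(151)(0.290) = 0.2347 kg·m²/s.
L_i = −I_p ω_p + m v R = −(0.1472)(7.02) + 0.2347 = -0.7985 kg·m²/s.
After sticking, I_f = I_p + m R² = 0.1472 + (0.00536)(0.290)² = 0.1476 kg·m².
ω_f = L_i / I_f = -0.7985 / 0.1476 = -5.409 rad/s.

|ω_f| ≈ 5.41 rad/s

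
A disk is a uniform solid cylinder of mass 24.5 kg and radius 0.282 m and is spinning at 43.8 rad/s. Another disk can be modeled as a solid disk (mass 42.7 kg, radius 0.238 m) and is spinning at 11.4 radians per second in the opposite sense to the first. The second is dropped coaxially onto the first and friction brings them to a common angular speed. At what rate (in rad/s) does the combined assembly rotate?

|ω_f| ≈ 13.2 rad/s

No external torque acts about the common axis, so total angular momentum is conserved.
Moments of inertia: I_A = ½(24.5)(0.282)² = 0.9742 kg·m²; I_B = ½(42.7)(0.238)² = 1.209 kg·m².
Taking A's sense as positive: L = (0.9742)(43.8) − (1.209)(11.4) = 28.88 kg·m²·rad/s.
Combined I = 0.9742 + 1.209 = 2.184 kg·m².
ω_f = L / I = 28.88 / 2.184 = 13.23 rad/s.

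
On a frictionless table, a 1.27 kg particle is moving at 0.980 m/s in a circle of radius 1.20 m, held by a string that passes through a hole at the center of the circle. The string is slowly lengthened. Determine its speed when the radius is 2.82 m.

Central (radial) force ⇒ zero torque about the center ⇒ m v r is constant.
v₂ = v₁ r₁ / r₂ = (0.980)(1.20) / (2.82) = 0.4170 m/s.

v₂ ≈ 0.417 m/s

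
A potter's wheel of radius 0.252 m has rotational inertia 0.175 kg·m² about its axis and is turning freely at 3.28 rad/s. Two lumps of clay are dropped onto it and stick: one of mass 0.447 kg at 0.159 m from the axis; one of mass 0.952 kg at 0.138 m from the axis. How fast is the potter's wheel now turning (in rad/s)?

ω_f ≈ 2.81 rad/s

The added mass arrives with no angular momentum about the axis, and any external torque about the axis is negligible, so the system's angular momentum is conserved.
Added inertia Σmr² = (0.447)(0.159)² + (0.952)(0.138)² = 0.02943 kg·m²; I_f = 0.1750 + 0.02943 = 0.2044 kg·m².
ω_f = I_p ω_i / I_f = (0.1750)(3.28) / 0.2044 = 2.808 rad/s.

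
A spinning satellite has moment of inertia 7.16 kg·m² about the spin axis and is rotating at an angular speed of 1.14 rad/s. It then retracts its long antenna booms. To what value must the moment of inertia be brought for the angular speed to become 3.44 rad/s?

No external torque acts about the spin axis, so angular momentum is conserved.
I₂ = I₁ω₁ / ω₂ = (7.16)(1.14) / (3.44) = 2.373 kg·m².

I₂ ≈ 2.37 kg·m²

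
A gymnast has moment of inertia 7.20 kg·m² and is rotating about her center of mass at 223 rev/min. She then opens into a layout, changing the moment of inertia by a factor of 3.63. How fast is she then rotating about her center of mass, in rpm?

ω₂ ≈ 61.4 rpm

With no external torque about the axis, L is conserved: I₁ω₁ = I₂ω₂.
I₂ = 3.63 × 7.20 = 26.14 kg·m².
ω₂ = I₁ω₁ / I₂ = (7.200)(223 rpm) / (26.14) = 61.43 rpm.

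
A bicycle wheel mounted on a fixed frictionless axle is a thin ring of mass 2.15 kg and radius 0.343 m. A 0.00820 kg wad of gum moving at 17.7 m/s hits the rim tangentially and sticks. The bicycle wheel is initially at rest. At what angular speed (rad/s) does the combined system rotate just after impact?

The axle reaction passes through the axle and exerts no torque about it; angular momentum about the axle is conserved through the impact.
I_p = (2.15)(0.343)² = 0.2529 kg·m². Taking the sense of the wad of gum's angular momentum as positive, L_{wad} = m v R = (0.00820)(17.7)(0.343) = 0.04978 kg·m²/s.
L_i = 0 + 0.04978 = 0.04978 kg·m²/s.
After sticking, I_f = I_p + m R² = 0.2529 + (0.00820)(0.343)² = 0.2539 kg·m².
ω_f = L_i / I_f = 0.04978 / 0.2539 = 0.1961 rad/s.

|ω_f| ≈ 0.196 rad/s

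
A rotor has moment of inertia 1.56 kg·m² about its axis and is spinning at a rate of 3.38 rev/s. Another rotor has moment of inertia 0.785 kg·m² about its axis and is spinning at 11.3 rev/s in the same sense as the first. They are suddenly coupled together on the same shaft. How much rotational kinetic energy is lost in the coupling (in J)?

ΔKE lost ≈ 647 J

The coupling torques are internal; angular momentum about the shared axis is conserved.
Taking A's sense as positive: L = (1.560)(3.38) + (0.7850)(11.3) = 14.14 kg·m²·rev/s.
Combined I = 1.560 + 0.7850 = 2.345 kg·m².
ω_f = L / I = 14.14 / 2.345 = 6.031 rev/s.
KE_i = ½ΣIω² = 2330 J; KE_f = ½(2.345)(37.90)² = 1684 J.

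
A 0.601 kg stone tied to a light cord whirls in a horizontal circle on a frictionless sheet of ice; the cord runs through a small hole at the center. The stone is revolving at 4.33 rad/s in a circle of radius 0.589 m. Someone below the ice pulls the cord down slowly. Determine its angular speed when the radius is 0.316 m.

No torque about the axis ⇒ m r₁² ω₁ = m r₂² ω₂.
ω₂ = ω₁ (r₁/r₂)² = (4.33)(0.589/0.316)² = 15.04 rad/s.

ω₂ ≈ 15.0 rad/s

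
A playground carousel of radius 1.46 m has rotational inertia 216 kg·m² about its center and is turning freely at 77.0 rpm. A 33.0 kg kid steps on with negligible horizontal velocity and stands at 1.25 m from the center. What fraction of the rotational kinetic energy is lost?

The added mass arrives with no angular momentum about the center, and any external torque about the center is negligible, so the system's angular momentum is conserved.
Added inertia Σmr² = (33.0)(1.25)² = 51.56 kg·m²; I_f = 216.0 + 51.56 = 267.6 kg·m².
ω_f = I_p ω_i / I_f = (216.0)(77.0) / 267.6 = 62.16 rpm.
KE_i = ½(216.0)(8.063 rad/s)² = 7022 J; KE_f = ½(267.6)(6.510)² = 5669 J.
Fraction lost = 0.1927.

fraction ≈ 0.193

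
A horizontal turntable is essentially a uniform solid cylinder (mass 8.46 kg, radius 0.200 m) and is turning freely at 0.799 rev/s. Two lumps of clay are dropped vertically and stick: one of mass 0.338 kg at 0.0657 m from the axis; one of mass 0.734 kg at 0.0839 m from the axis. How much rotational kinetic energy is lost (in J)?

No external torque acts about the axis; L_before = L_after.
I_p = ½(8.46)(0.200)² = 0.1692 kg·m².
Added inertia Σmr² = (0.338)(0.0657)² + (0.734)(0.0839)² = 0.006626 kg·m²; I_f = 0.1692 + 0.006626 = 0.1758 kg·m².
ω_f = I_p ω_i / I_f = (0.1692)(0.799) / 0.1758 = 0.7689 rev/s.
KE_i = ½(0.1692)(5.020 rad/s)² = 2.132 J; KE_f = ½(0.1758)(4.831)² = 2.052 J.

energy lost ≈ 0.0803 J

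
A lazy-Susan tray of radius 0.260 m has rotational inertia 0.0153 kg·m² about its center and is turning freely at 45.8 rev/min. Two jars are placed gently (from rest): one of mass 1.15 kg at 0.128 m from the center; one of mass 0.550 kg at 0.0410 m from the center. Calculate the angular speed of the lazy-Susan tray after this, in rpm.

No external torque acts about the center; L_before = L_after.
Added inertia Σmr² = (1.15)(0.128)² + (0.550)(0.0410)² = 0.01977 kg·m²; I_f = 0.01530 + 0.01977 = 0.03507 kg·m².
ω_f = I_p ω_i / I_f = (0.01530)(45.8) / 0.03507 = 19.98 rpm.

ω_f ≈ 20.0 rpm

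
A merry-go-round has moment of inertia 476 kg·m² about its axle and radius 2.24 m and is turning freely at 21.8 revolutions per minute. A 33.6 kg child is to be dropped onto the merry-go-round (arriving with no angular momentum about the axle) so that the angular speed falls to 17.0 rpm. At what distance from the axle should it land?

No external torque acts about the axle; L_before = L_after.
I_p ω_i = (I_p + m r²) ω_f ⇒ m r² = I_p(ω_i/ω_f − 1) = 476.0(21.8/17.0 − 1) = 134.4 kg·m².
r = √(134.4/33.6) = 2.000 m.

r ≈ 2.00 m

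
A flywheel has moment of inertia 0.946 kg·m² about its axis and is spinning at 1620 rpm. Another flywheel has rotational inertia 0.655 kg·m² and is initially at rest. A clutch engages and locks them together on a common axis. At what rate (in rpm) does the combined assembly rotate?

No external torque acts about the common axis, so total angular momentum is conserved.
Taking A's sense as positive: L = (0.9460)(1620) = 1533 kg·m²·rpm.
Combined I = 0.9460 + 0.6550 = 1.601 kg·m².
ω_f = L / I = 1533 / 1.601 = 957.2 rpm.

|ω_f| ≈ 957 rpm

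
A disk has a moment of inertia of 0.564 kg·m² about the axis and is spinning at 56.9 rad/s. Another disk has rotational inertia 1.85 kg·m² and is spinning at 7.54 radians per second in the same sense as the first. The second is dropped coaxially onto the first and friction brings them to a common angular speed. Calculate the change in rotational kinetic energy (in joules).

No external torque acts about the common axis, so total angular momentum is conserved.
Taking A's sense as positive: L = (0.5640)(56.9) + (1.850)(7.54) = 46.04 kg·m²·rad/s.
Combined I = 0.5640 + 1.850 = 2.414 kg·m².
ω_f = L / I = 46.04 / 2.414 = 19.07 rad/s.
KE_i = ½ΣIω² = 965.6 J; KE_f = ½(2.414)(19.07)² = 439.1 J.

ΔKE ≈ -527 J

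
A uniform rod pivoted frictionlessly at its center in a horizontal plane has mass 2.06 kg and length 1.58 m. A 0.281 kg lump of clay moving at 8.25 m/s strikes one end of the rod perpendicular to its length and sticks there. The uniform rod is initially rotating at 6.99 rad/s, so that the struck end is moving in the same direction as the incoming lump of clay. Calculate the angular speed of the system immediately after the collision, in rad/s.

The axle reaction passes through the pivot and exerts no torque about it; angular momentum about the pivot is conserved through the impact.
I_p = (1/12)(2.06)(1.58)² = 0.4285 kg·m². Taking the sense of the lump of clay's angular momentum as positive, L_{lump} = m v R = (0.281)(8.25)(1.58/2) = 1.831 kg·m²/s.
L_i = +I_p ω_p + m v R = +(0.4285)(6.99) + 1.831 = 4.827 kg·m²/s.
After sticking, I_f = I_p + m R² = 0.4285 + (0.281)(1.58/2)² = 0.6039 kg·m².
ω_f = L_i / I_f = 4.827 / 0.6039 = 7.993 rad/s.

|ω_f| ≈ 7.99 rad/s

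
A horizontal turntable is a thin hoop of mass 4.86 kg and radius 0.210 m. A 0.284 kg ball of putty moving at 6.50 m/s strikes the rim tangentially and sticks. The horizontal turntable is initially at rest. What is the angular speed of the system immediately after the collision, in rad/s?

|ω_f| ≈ 1.71 rad/s

About the axle the impulsive forces during the collision are internal, so angular momentum about that axis is conserved.
I_p = (4.86)(0.210)² = 0.2143 kg·m². Taking the sense of the ball of putty's angular momentum as positive, L_{ball} = m v R = (0.284)(6.50)(0.210) = 0.3877 kg·m²/s.
L_i = 0 + 0.3877 = 0.3877 kg·m²/s.
After sticking, I_f = I_p + m R² = 0.2143 + (0.284)(0.210)² = 0.2269 kg·m².
ω_f = L_i / I_f = 0.3877 / 0.2269 = 1.709 rad/s.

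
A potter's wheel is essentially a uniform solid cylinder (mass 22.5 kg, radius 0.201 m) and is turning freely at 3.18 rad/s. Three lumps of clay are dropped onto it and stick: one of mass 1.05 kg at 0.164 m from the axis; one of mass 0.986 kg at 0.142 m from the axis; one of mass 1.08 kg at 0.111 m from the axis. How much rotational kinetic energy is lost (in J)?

The added mass arrives with no angular momentum about the axis, and any external torque about the axis is negligible, so the system's angular momentum is conserved.
I_p = ½(22.5)(0.201)² = 0.4545 kg·m².
Added inertia Σmr² = (1.05)(0.164)² + (0.986)(0.142)² + (1.08)(0.111)² = 0.06143 kg·m²; I_f = 0.4545 + 0.06143 = 0.5159 kg·m².
ω_f = I_p ω_i / I_f = (0.4545)(3.18) / 0.5159 = 2.801 rad/s.
KE_i = ½(0.4545)(3.180 rad/s)² = 2.298 J; KE_f = ½(0.5159)(2.801)² = 2.024 J.

energy lost ≈ 0.274 J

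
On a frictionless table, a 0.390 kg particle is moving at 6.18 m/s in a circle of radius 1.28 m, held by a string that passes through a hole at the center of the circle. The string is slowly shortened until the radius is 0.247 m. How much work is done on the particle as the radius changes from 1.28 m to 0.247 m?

The only horizontal force on the mass is along the cord (radial), so it exerts no torque about the hole and angular momentum m v r is conserved.
v₂ = v₁ r₁ / r₂ = (6.18)(1.28) / (0.247) = 32.03 m/s.
W = ΔKE = ½m(v₂² − v₁²) = 192.6 J.

W ≈ 193 J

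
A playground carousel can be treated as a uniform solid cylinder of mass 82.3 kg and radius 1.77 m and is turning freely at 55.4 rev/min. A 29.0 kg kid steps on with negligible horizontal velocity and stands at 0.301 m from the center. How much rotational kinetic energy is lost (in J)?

The added mass arrives with no angular momentum about the center, and any external torque about the center is negligible, so the system's angular momentum is conserved.
I_p = ½(82.3)(1.77)² = 128.9 kg·m².
Added inertia Σmr² = (29.0)(0.301)² = 2.627 kg·m²; I_f = 128.9 + 2.627 = 131.5 kg·m².
ω_f = I_p ω_i / I_f = (128.9)(55.4) / 131.5 = 54.29 rpm.
KE_i = ½(128.9)(5.801 rad/s)² = 2170 J; KE_f = ½(131.5)(5.686)² = 2126 J.

energy lost ≈ 43.3 J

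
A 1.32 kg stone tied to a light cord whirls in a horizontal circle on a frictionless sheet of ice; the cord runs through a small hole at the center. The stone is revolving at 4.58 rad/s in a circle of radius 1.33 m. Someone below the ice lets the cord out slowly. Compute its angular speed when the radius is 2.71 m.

The constraining force is radial, so m r² ω about the center is conserved.
ω₂ = ω₁ (r₁/r₂)² = (4.58)(1.33/2.71)² = 1.103 rad/s.

ω₂ ≈ 1.10 rad/s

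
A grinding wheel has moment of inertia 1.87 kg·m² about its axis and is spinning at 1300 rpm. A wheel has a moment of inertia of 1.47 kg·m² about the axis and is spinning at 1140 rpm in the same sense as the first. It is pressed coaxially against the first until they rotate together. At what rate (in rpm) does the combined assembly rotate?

|ω_f| ≈ 1230 rpm

The coupling torques are internal; angular momentum about the shared axis is conserved.
Taking A's sense as positive: L = (1.870)(1300) + (1.470)(1140) = 4107 kg·m²·rpm.
Combined I = 1.870 + 1.470 = 3.340 kg·m².
ω_f = L / I = 4107 / 3.340 = 1230 rpm.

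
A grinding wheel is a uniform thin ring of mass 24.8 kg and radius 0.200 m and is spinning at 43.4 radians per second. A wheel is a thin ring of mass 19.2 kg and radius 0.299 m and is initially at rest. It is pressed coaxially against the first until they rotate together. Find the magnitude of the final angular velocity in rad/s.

|ω_f| ≈ 15.9 rad/s

No external torque acts about the common axis, so total angular momentum is conserved.
Moments of inertia: I_A = (24.8)(0.200)² = 0.9920 kg·m²; I_B = (19.2)(0.299)² = 1.716 kg·m².
Taking A's sense as positive: L = (0.9920)(43.4) = 43.05 kg·m²·rad/s.
Combined I = 0.9920 + 1.716 = 2.708 kg·m².
ω_f = L / I = 43.05 / 2.708 = 15.90 rad/s.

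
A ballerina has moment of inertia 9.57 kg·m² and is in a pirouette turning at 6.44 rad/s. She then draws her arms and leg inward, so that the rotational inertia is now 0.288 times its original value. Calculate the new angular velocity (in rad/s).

No external torque acts about the spin axis, so angular momentum is conserved.
I₂ = 0.288 × 9.57 = 2.756 kg·m².
ω₂ = I₁ω₁ / I₂ = (9.570)(6.44 rad/s) / (2.756) = 22.36 rad/s.

ω₂ ≈ 22.4 rad/s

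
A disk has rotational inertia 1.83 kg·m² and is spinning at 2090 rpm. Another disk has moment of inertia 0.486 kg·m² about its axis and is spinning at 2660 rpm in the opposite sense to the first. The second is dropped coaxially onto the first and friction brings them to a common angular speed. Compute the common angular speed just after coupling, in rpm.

The coupling torques are internal; angular momentum about the shared axis is conserved.
Taking A's sense as positive: L = (1.830)(2090) − (0.4860)(2660) = 2532 kg·m²·rpm.
Combined I = 1.830 + 0.4860 = 2.316 kg·m².
ω_f = L / I = 2532 / 2.316 = 1093 rpm.

|ω_f| ≈ 1090 rpm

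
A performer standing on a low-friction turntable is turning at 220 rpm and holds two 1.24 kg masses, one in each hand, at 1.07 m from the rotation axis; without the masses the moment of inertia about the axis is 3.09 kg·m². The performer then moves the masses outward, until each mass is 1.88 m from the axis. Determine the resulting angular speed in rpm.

ω₂ ≈ 110 rpm

Angular momentum about the spin axis is conserved since the torque about it is zero.
I₁ = 3.09 + 2(1.24)(1.07)² = 5.929 kg·m²; I₂ = 3.09 + 2(1.24)(1.88)² = 11.86 kg·m².
ω₂ = I₁ω₁ / I₂ = (5.929)(220 rpm) / (11.86) = 110.0 rpm.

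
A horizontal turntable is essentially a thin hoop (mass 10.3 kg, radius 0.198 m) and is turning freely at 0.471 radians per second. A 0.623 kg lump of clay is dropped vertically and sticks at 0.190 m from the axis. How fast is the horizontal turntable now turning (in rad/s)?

No external torque acts about the axis; L_before = L_after.
I_p = (10.3)(0.198)² = 0.4038 kg·m².
Added inertia Σmr² = (0.623)(0.190)² = 0.02249 kg·m²; I_f = 0.4038 + 0.02249 = 0.4263 kg·m².
ω_f = I_p ω_i / I_f = (0.4038)(0.471) / 0.4263 = 0.4462 rad/s.

ω_f ≈ 0.446 rad/s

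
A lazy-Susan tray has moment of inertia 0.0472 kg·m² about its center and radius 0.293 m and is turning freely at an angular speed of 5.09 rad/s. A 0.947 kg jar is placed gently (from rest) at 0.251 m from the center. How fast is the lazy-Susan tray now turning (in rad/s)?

ω_f ≈ 2.25 rad/s

The added mass arrives with no angular momentum about the center, and any external torque about the center is negligible, so the system's angular momentum is conserved.
Added inertia Σmr² = (0.947)(0.251)² = 0.05966 kg·m²; I_f = 0.04720 + 0.05966 = 0.1069 kg·m².
ω_f = I_p ω_i / I_f = (0.04720)(5.09) / 0.1069 = 2.248 rad/s.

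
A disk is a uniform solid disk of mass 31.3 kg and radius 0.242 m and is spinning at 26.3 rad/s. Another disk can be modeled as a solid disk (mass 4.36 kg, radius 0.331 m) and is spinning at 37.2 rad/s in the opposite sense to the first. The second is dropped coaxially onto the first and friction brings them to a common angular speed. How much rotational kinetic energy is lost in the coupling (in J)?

ΔKE lost ≈ 382 J

The coupling torques are internal; angular momentum about the shared axis is conserved.
Moments of inertia: I_A = ½(31.3)(0.242)² = 0.9165 kg·m²; I_B = ½(4.36)(0.331)² = 0.2388 kg·m².
Taking A's sense as positive: L = (0.9165)(26.3) − (0.2388)(37.2) = 15.22 kg·m²·rad/s.
Combined I = 0.9165 + 0.2388 = 1.155 kg·m².
ω_f = L / I = 15.22 / 1.155 = 13.17 rad/s.
KE_i = ½ΣIω² = 482.2 J; KE_f = ½(1.155)(13.17)² = 100.2 J.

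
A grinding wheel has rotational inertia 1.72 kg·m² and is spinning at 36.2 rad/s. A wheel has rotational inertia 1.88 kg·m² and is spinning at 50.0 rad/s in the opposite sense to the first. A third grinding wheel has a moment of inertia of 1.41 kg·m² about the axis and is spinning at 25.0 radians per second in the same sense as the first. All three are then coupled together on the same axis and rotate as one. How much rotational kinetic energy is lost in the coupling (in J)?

No external torque acts about the common axis, so total angular momentum is conserved.
Taking A's sense as positive: L = (1.720)(36.2) − (1.880)(50.0) + (1.410)(25.0) = 3.514 kg·m²·rad/s.
Combined I = 1.720 + 1.880 + 1.410 = 5.010 kg·m².
ω_f = L / I = 3.514 / 5.010 = 0.7014 rad/s.
KE_i = ½ΣIω² = 3918 J; KE_f = ½(5.010)(0.7014)² = 1.232 J.

ΔKE lost ≈ 3920 J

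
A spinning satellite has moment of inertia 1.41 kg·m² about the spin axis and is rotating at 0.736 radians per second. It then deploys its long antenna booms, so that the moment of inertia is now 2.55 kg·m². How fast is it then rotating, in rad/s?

ω₂ ≈ 0.407 rad/s

No external torque acts about the spin axis, so angular momentum is conserved.
ω₂ = I₁ω₁ / I₂ = (1.410)(0.736 rad/s) / (2.550) = 0.4070 rad/s.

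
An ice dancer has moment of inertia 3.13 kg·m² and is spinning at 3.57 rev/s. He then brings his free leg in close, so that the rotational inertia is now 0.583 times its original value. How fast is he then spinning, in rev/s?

ω₂ ≈ 6.12 rev/s

With no external torque about the axis, L is conserved: I₁ω₁ = I₂ω₂.
I₂ = 0.583 × 3.13 = 1.825 kg·m².
ω₂ = I₁ω₁ / I₂ = (3.130)(3.57 rev/s) / (1.825) = 6.123 rev/s.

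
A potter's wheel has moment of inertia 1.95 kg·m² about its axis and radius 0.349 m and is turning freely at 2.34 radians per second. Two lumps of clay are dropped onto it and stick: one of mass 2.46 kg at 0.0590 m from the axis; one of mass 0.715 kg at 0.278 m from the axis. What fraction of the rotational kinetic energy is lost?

fraction ≈ 0.0317

The added mass arrives with no angular momentum about the axis, and any external torque about the axis is negligible, so the system's angular momentum is conserved.
Added inertia Σmr² = (2.46)(0.0590)² + (0.715)(0.278)² = 0.06382 kg·m²; I_f = 1.950 + 0.06382 = 2.014 kg·m².
ω_f = I_p ω_i / I_f = (1.950)(2.34) / 2.014 = 2.266 rad/s.
KE_i = ½(1.950)(2.340 rad/s)² = 5.339 J; KE_f = ½(2.014)(2.266)² = 5.170 J.
Fraction lost = 0.03169.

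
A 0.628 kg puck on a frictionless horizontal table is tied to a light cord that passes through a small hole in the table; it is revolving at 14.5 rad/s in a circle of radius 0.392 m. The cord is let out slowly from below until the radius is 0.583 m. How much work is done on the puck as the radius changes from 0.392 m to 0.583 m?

W ≈ -5.56 J

No torque about the axis ⇒ m r₁² ω₁ = m r₂² ω₂.
ω₂ = ω₁ (r₁/r₂)² = (14.5)(0.392/0.583)² = 6.555 rad/s.
W = ΔKE = ½m(v₂² − v₁²) = -5.558 J.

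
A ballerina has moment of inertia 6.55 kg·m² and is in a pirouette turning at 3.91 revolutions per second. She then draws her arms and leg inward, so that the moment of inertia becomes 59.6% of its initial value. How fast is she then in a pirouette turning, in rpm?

ω₂ ≈ 394 rpm

No external torque acts about the spin axis, so angular momentum is conserved.
I₂ = 0.596 × 6.55 = 3.904 kg·m².
ω₂ = I₁ω₁ / I₂ = (6.550)(3.91 rev/s) / (3.904) = 6.560 rev/s = 393.6 rpm.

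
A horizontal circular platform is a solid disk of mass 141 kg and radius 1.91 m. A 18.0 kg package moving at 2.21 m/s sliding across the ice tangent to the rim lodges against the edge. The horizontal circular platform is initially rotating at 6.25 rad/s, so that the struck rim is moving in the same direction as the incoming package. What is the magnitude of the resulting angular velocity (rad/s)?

The axle reaction passes through the central axle and exerts no torque about it; angular momentum about the central axle is conserved through the impact.
I_p = ½(141)(1.91)² = 257.2 kg·m². Taking the sense of the package's angular momentum as positive, L_{package} = m v R = (18.0)(2.21)(1.91) = 75.98 kg·m²/s.
L_i = +I_p ω_p + m v R = +(257.2)(6.25) + 75.98 = 1683 kg·m²/s.
After sticking, I_f = I_p + m R² = 257.2 + (18.0)(1.91)² = 322.9 kg·m².
ω_f = L_i / I_f = 1683 / 322.9 = 5.214 rad/s.

|ω_f| ≈ 5.21 rad/s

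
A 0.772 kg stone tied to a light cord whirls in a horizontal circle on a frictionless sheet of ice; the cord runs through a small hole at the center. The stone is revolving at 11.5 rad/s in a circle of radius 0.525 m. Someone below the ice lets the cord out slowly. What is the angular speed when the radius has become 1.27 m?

ω₂ ≈ 1.97 rad/s

No torque about the axis ⇒ m r₁² ω₁ = m r₂² ω₂.
ω₂ = ω₁ (r₁/r₂)² = (11.5)(0.525/1.27)² = 1.965 rad/s.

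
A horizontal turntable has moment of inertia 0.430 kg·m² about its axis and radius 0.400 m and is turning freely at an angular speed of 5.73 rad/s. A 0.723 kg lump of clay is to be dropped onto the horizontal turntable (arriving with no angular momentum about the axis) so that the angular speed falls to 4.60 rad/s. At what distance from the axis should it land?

The added mass arrives with no angular momentum about the axis, and any external torque about the axis is negligible, so the system's angular momentum is conserved.
I_p ω_i = (I_p + m r²) ω_f ⇒ m r² = I_p(ω_i/ω_f − 1) = 0.4300(5.73/4.60 − 1) = 0.1056 kg·m².
r = √(0.1056/0.723) = 0.3822 m.

r ≈ 0.382 m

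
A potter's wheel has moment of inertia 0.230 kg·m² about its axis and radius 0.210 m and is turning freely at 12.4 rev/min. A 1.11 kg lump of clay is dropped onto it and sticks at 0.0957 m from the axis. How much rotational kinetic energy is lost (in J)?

The added mass arrives with no angular momentum about the axis, and any external torque about the axis is negligible, so the system's angular momentum is conserved.
Added inertia Σmr² = (1.11)(0.0957)² = 0.01017 kg·m²; I_f = 0.2300 + 0.01017 = 0.2402 kg·m².
ω_f = I_p ω_i / I_f = (0.2300)(12.4) / 0.2402 = 11.88 rpm.
KE_i = ½(0.2300)(1.299 rad/s)² = 0.1939 J; KE_f = ½(0.2402)(1.244)² = 0.1857 J.

energy lost ≈ 0.00821 J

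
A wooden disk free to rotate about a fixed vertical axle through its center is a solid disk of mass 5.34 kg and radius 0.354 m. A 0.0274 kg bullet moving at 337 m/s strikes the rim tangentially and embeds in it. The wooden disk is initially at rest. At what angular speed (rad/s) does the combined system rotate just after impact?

|ω_f| ≈ 9.67 rad/s

About the axle the impulsive forces during the collision are internal, so angular momentum about that axis is conserved.
I_p = ½(5.34)(0.354)² = 0.3346 kg·m². Taking the sense of the bullet's angular momentum as positive, L_{bullet} = m v R = (0.0274)(337)(0.354) = 3.269 kg·m²/s.
L_i = 0 + 3.269 = 3.269 kg·m²/s.
After sticking, I_f = I_p + m R² = 0.3346 + (0.0274)(0.354)² = 0.3380 kg·m².
ω_f = L_i / I_f = 3.269 / 0.3380 = 9.670 rad/s.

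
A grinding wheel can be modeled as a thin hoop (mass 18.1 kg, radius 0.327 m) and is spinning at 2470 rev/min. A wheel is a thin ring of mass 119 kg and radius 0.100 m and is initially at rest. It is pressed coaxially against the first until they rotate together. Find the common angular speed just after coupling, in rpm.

|ω_f| ≈ 1530 rpm

The coupling torques are internal; angular momentum about the shared axis is conserved.
Moments of inertia: I_A = (18.1)(0.327)² = 1.935 kg·m²; I_B = (119)(0.100)² = 1.190 kg·m².
Taking A's sense as positive: L = (1.935)(2470) = 4780 kg·m²·rpm.
Combined I = 1.935 + 1.190 = 3.125 kg·m².
ω_f = L / I = 4780 / 3.125 = 1530 rpm.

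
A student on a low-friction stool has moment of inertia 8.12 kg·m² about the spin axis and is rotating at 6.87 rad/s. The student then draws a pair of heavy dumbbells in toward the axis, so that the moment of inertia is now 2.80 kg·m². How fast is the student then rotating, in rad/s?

No external torque acts about the spin axis, so angular momentum is conserved.
ω₂ = I₁ω₁ / I₂ = (8.120)(6.87 rad/s) / (2.800) = 19.92 rad/s.

ω₂ ≈ 19.9 rad/s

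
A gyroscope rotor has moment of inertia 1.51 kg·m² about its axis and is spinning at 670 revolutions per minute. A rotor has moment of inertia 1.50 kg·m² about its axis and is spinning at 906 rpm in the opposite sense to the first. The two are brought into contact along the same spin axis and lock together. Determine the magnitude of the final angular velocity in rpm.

The coupling torques are internal; angular momentum about the shared axis is conserved.
Taking A's sense as positive: L = (1.510)(670) − (1.500)(906) = -347.3 kg·m²·rpm.
Combined I = 1.510 + 1.500 = 3.010 kg·m².
ω_f = L / I = -347.3 / 3.010 = -115.4 rpm.

|ω_f| ≈ 115 rpm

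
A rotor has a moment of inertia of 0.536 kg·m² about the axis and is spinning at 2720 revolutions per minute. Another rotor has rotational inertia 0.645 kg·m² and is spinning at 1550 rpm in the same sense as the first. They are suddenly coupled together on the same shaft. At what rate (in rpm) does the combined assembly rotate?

No external torque acts about the common axis, so total angular momentum is conserved.
Taking A's sense as positive: L = (0.5360)(2720) + (0.6450)(1550) = 2458 kg·m²·rpm.
Combined I = 0.5360 + 0.6450 = 1.181 kg·m².
ω_f = L / I = 2458 / 1.181 = 2081 rpm.

|ω_f| ≈ 2080 rpm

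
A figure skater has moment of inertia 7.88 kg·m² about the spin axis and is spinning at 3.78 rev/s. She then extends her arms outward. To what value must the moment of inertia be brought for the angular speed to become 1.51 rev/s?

I₂ ≈ 19.7 kg·m²

No external torque acts about the spin axis, so angular momentum is conserved.
I₂ = I₁ω₁ / ω₂ = (7.88)(3.78) / (1.51) = 19.73 kg·m².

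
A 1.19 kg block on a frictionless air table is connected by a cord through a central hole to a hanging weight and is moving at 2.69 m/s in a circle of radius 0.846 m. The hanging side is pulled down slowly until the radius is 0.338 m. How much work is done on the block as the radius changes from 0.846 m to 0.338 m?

The only horizontal force on the mass is along the cord (radial), so it exerts no torque about the hole and angular momentum m v r is conserved.
v₂ = v₁ r₁ / r₂ = (2.69)(0.846) / (0.338) = 6.733 m/s.
W = ΔKE = ½m(v₂² − v₁²) = 22.67 J.

W ≈ 22.7 J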